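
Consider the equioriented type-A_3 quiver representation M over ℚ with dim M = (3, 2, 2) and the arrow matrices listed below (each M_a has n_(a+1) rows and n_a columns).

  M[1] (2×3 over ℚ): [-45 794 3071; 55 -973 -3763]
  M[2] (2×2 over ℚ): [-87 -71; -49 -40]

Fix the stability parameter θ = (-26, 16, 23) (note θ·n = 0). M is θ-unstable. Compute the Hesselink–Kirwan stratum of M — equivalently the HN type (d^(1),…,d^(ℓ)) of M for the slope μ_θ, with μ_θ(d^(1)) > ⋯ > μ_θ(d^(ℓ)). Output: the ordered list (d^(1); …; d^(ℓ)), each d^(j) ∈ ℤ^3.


Barcode: M ≅ I[1,1], I[1,3]^2. HN layers by μ_θ (3 steps, strictly decreasing):
  μ^(1)=23; μ^(2)=16; μ^(3)=-26

((0, 0, 2); (0, 2, 0); (3, 0, 0))


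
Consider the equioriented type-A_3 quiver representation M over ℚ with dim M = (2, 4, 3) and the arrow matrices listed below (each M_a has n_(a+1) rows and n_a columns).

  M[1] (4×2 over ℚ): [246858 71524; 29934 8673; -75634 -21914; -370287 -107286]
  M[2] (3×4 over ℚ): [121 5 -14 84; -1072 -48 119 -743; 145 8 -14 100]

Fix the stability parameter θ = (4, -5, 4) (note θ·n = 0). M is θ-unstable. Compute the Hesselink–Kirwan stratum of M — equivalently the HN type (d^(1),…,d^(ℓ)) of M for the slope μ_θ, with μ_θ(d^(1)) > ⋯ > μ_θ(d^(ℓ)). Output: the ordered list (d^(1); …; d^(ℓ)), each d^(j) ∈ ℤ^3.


Via rank(M_{q-1}∘⋯∘M_p): M ≅ I[1,3]^2, I[2,2], I[2,3].
μ_θ-semistable layers: μ^(1)=4; μ^(2)=-1/2; μ^(3)=-5

((0, 0, 3); (2, 2, 0); (0, 2, 0))


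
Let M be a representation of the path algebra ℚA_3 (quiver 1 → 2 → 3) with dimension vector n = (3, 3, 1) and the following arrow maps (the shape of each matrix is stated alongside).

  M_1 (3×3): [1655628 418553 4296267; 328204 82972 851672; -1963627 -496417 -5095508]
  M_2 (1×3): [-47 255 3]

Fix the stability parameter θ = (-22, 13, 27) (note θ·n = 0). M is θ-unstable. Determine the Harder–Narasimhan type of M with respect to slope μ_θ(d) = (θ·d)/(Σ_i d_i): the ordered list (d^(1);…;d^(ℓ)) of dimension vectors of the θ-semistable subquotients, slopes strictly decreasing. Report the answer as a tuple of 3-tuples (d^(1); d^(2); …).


Interval decomposition of M: I[1,1], I[1,2], I[1,3], I[2,2].
HN type (ℓ=3): μ^(1)=27; μ^(2)=13; μ^(3)=-22

((0, 0, 1); (0, 3, 0); (3, 0, 0))


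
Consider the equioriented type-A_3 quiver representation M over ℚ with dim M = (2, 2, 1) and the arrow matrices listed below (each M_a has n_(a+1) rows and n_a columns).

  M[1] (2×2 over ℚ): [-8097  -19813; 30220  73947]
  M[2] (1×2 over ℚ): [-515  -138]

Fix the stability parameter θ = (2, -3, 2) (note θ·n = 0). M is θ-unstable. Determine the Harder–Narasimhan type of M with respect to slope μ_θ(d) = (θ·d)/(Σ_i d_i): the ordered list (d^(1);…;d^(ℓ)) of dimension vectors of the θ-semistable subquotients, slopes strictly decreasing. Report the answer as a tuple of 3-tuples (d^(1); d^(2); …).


Interval decomposition of M: I[1,2], I[1,3].
HN type (ℓ=2): μ^(1)=2; μ^(2)=-1/2

((0, 0, 1); (2, 2, 0))


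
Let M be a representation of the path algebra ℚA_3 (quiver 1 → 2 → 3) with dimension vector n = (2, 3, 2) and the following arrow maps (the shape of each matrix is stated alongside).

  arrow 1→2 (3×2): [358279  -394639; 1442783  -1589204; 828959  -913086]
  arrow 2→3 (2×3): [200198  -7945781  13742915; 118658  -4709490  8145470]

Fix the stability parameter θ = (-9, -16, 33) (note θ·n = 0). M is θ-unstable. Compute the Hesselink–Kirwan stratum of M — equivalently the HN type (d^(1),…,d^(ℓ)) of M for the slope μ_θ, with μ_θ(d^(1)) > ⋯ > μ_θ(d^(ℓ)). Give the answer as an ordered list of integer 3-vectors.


Barcode: M ≅ I[1,3]^2, I[2,2]. HN layers by μ_θ (3 steps, strictly decreasing):
  μ^(1)=33; μ^(2)=-25/2; μ^(3)=-16

((0, 0, 2); (2, 2, 0); (0, 1, 0))


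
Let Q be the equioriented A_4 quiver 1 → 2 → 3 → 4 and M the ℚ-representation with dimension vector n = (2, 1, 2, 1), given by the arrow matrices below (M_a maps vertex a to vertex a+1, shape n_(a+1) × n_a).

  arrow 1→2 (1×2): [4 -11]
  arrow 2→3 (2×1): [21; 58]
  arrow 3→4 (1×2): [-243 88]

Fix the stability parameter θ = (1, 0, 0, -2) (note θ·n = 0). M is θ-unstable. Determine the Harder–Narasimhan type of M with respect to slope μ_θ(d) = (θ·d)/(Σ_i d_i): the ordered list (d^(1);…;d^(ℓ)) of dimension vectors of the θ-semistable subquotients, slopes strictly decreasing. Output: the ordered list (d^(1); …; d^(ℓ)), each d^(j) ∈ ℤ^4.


Interval decomposition of M: I[1,1], I[1,4], I[3,3].
HN type (ℓ=3): μ^(1)=1; μ^(2)=0; μ^(3)=-1/4

((1, 0, 0, 0); (0, 0, 1, 0); (1, 1, 1, 1))


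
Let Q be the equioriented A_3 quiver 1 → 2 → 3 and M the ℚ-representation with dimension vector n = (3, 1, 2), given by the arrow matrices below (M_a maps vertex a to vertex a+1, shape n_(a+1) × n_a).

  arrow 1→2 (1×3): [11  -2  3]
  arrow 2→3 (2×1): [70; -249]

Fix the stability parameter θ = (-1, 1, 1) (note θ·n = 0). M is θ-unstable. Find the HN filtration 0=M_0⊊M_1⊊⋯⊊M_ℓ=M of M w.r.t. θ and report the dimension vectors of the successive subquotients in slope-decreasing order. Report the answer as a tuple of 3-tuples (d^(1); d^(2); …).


Via rank(M_{q-1}∘⋯∘M_p): M ≅ I[1,1]^2, I[1,3], I[3,3].
μ_θ-semistable layers: μ^(1)=1; μ^(2)=-1

((0, 1, 2); (3, 0, 0))


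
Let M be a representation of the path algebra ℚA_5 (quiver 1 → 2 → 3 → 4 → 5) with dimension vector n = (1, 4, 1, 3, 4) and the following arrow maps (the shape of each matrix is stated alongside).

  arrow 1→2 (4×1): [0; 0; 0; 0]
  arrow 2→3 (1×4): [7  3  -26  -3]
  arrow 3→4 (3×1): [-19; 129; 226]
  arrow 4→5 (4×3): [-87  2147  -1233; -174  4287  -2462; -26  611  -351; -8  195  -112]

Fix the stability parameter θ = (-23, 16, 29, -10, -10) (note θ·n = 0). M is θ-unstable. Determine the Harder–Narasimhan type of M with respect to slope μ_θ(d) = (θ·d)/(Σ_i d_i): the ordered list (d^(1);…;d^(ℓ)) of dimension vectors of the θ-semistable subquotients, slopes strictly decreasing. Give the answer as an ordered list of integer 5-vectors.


Interval decomposition of M: I[1,1], I[2,2]^3, I[2,5], I[4,5]^2, I[5,5].
HN type (ℓ=4): μ^(1)=16; μ^(2)=25/4; μ^(3)=-10; μ^(4)=-23

((0, 3, 0, 0, 0); (0, 1, 1, 1, 1); (0, 0, 0, 2, 3); (1, 0, 0, 0, 0))


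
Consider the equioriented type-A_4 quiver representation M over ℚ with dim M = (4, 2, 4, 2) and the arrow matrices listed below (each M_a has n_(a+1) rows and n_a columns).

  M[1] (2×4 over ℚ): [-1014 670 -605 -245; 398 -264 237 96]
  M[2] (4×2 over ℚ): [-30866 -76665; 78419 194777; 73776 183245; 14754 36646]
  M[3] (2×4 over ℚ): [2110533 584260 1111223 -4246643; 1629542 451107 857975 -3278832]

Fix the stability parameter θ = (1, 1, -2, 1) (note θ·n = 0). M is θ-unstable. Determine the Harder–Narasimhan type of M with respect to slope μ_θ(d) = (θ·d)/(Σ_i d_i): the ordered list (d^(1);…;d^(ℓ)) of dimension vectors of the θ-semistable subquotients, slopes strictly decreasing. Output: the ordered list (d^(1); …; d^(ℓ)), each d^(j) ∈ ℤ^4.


Interval decomposition of M: I[1,1]^2, I[1,3], I[1,4], I[3,3], I[3,4].
HN type (ℓ=3): μ^(1)=1; μ^(2)=0; μ^(3)=-2

((2, 0, 0, 2); (2, 2, 2, 0); (0, 0, 2, 0))


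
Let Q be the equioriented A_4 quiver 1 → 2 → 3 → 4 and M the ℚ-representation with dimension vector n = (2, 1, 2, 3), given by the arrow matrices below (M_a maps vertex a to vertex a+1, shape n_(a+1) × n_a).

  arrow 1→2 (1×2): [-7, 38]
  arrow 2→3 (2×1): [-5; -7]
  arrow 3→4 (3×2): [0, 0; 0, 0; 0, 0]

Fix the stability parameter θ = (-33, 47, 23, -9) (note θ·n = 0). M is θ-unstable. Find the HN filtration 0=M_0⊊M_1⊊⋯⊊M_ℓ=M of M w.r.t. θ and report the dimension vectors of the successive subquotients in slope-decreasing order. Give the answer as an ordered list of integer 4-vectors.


Barcode: M ≅ I[1,1], I[1,3], I[3,3], I[4,4]^3. HN layers by μ_θ (4 steps, strictly decreasing):
  μ^(1)=35; μ^(2)=23; μ^(3)=-9; μ^(4)=-33

((0, 1, 1, 0); (0, 0, 1, 0); (0, 0, 0, 3); (2, 0, 0, 0))


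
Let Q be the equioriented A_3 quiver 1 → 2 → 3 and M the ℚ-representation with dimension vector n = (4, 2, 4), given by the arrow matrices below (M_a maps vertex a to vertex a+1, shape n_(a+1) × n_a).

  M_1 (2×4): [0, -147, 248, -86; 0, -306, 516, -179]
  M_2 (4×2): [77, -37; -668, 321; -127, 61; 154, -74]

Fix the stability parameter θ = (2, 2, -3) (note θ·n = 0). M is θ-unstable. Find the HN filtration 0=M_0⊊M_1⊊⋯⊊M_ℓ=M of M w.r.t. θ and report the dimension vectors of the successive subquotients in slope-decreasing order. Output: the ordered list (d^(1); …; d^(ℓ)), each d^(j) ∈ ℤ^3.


Barcode: M ≅ I[1,1]^2, I[1,3]^2, I[3,3]^2. HN layers by μ_θ (3 steps, strictly decreasing):
  μ^(1)=2; μ^(2)=1/3; μ^(3)=-3

((2, 0, 0); (2, 2, 2); (0, 0, 2))


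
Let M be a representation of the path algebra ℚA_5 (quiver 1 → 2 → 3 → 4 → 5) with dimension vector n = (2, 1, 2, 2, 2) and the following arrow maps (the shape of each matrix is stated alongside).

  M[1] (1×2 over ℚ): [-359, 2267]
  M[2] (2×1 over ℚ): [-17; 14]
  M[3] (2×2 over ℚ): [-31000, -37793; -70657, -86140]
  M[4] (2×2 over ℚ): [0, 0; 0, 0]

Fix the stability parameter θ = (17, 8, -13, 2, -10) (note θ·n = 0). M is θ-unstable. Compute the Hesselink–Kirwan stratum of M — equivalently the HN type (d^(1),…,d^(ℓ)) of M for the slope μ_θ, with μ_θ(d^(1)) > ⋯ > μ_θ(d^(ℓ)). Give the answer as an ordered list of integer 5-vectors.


Via rank(M_{q-1}∘⋯∘M_p): M ≅ I[1,1], I[1,4], I[3,4], I[5,5]^2.
μ_θ-semistable layers: μ^(1)=17; μ^(2)=7/2; μ^(3)=2; μ^(4)=-10; μ^(5)=-13

((1, 0, 0, 0, 0); (1, 1, 1, 1, 0); (0, 0, 0, 1, 0); (0, 0, 0, 0, 2); (0, 0, 1, 0, 0))


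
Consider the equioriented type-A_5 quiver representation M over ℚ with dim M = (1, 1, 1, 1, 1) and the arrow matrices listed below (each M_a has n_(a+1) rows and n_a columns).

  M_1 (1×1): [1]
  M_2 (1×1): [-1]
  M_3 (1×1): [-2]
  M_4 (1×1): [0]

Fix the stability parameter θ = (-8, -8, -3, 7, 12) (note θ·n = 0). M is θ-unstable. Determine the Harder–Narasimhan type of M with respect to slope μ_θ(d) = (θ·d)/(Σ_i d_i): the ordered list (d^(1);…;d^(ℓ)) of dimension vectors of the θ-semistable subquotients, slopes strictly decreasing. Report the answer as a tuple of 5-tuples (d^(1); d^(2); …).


Via rank(M_{q-1}∘⋯∘M_p): M ≅ I[1,4], I[5,5].
μ_θ-semistable layers: μ^(1)=12; μ^(2)=7; μ^(3)=-3; μ^(4)=-8

((0, 0, 0, 0, 1); (0, 0, 0, 1, 0); (0, 0, 1, 0, 0); (1, 1, 0, 0, 0))


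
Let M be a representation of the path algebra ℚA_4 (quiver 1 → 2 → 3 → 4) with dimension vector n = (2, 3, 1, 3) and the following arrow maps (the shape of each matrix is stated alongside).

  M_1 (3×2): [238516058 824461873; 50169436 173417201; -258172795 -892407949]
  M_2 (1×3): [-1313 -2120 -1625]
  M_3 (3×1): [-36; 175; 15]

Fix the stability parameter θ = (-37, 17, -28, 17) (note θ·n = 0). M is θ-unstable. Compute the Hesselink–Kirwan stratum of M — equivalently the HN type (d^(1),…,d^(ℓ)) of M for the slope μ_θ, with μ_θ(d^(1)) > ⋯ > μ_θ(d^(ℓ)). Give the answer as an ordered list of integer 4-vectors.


Interval decomposition of M: I[1,2], I[1,4], I[2,2], I[4,4]^2.
HN type (ℓ=3): μ^(1)=17; μ^(2)=-11/2; μ^(3)=-37

((0, 2, 0, 3); (0, 1, 1, 0); (2, 0, 0, 0))


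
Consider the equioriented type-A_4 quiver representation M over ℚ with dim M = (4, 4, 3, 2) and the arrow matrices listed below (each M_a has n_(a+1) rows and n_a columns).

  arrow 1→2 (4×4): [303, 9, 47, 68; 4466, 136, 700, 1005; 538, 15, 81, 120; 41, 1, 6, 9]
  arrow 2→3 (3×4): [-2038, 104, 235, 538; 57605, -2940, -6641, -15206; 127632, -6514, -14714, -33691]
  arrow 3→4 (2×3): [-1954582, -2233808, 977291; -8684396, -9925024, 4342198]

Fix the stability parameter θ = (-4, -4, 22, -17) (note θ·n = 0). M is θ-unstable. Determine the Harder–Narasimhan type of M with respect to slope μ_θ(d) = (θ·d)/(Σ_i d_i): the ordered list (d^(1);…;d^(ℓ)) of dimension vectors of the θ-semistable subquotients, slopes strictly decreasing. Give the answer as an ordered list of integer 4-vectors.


Interval decomposition of M: I[1,2], I[1,3]^2, I[1,4], I[4,4].
HN type (ℓ=4): μ^(1)=22; μ^(2)=5/2; μ^(3)=-4; μ^(4)=-17

((0, 0, 2, 0); (0, 0, 1, 1); (4, 4, 0, 0); (0, 0, 0, 1))


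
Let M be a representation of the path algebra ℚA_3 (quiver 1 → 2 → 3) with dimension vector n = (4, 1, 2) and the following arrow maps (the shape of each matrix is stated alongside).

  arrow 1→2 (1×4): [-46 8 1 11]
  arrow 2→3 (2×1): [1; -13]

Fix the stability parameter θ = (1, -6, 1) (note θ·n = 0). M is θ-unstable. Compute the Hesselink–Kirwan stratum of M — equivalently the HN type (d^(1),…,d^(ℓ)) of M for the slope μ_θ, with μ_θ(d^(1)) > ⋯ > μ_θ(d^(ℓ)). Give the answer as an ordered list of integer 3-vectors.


Barcode: M ≅ I[1,1]^3, I[1,3], I[3,3]. HN layers by μ_θ (2 steps, strictly decreasing):
  μ^(1)=1; μ^(2)=-5/2

((3, 0, 2); (1, 1, 0))


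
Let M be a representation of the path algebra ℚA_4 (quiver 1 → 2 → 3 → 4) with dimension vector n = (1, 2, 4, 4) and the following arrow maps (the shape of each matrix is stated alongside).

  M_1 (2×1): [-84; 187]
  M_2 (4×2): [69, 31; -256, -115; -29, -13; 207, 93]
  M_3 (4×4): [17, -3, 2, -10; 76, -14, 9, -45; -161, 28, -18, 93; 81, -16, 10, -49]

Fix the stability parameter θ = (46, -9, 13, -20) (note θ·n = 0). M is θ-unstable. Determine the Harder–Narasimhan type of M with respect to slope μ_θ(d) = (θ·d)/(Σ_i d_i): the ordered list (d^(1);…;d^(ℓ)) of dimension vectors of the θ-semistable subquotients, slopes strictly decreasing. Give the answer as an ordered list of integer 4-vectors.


Interval decomposition of M: I[1,3], I[2,4], I[3,4]^2, I[4,4].
HN type (ℓ=4): μ^(1)=50/3; μ^(2)=-7/2; μ^(3)=-9; μ^(4)=-20

((1, 1, 1, 0); (0, 0, 3, 3); (0, 1, 0, 0); (0, 0, 0, 1))


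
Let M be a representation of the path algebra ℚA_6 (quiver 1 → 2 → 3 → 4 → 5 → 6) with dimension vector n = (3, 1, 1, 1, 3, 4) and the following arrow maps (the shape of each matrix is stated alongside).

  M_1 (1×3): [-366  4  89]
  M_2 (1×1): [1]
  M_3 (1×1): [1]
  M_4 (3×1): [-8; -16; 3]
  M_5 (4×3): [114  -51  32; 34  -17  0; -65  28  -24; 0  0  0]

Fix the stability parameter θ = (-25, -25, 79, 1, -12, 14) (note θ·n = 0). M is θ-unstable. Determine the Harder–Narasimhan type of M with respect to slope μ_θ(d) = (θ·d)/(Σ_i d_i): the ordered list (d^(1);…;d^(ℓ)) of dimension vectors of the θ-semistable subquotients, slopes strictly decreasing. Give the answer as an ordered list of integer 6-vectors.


Via rank(M_{q-1}∘⋯∘M_p): M ≅ I[1,1]^2, I[1,5], I[5,6]^2, I[6,6]^2.
μ_θ-semistable layers: μ^(1)=68/3; μ^(2)=14; μ^(3)=-12; μ^(4)=-25

((0, 0, 1, 1, 1, 0); (0, 0, 0, 0, 0, 4); (0, 0, 0, 0, 2, 0); (3, 1, 0, 0, 0, 0))


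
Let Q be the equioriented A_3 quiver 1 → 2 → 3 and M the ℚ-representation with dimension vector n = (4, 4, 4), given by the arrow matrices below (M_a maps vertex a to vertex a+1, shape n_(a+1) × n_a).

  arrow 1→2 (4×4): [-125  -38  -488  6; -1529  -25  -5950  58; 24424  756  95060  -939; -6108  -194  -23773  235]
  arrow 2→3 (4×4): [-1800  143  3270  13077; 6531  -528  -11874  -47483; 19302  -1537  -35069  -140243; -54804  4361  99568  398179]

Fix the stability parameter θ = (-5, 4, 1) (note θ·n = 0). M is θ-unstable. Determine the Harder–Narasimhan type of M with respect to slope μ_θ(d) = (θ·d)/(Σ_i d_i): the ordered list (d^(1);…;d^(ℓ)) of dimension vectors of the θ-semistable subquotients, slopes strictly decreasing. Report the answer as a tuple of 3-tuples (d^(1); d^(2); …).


Interval decomposition of M: I[1,2], I[1,3]^3, I[3,3].
HN type (ℓ=4): μ^(1)=4; μ^(2)=5/2; μ^(3)=1; μ^(4)=-5

((0, 1, 0); (0, 3, 3); (0, 0, 1); (4, 0, 0))


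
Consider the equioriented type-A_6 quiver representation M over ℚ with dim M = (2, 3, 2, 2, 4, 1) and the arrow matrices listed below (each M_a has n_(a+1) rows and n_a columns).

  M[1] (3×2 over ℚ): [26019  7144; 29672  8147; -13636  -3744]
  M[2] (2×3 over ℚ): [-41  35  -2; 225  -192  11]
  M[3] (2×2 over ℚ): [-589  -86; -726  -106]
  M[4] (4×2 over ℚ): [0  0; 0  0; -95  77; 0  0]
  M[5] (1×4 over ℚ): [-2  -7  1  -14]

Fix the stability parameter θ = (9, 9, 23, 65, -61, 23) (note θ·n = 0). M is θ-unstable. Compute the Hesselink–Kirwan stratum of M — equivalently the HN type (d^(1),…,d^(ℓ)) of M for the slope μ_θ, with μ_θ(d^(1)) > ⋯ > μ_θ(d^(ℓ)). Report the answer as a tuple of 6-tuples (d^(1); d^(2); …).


Barcode: M ≅ I[1,4], I[1,6], I[2,2], I[5,5]^3. HN layers by μ_θ (4 steps, strictly decreasing):
  μ^(1)=65; μ^(2)=23; μ^(3)=9; μ^(4)=-61

((0, 0, 0, 1, 0, 0); (0, 0, 1, 0, 0, 1); (2, 3, 1, 1, 1, 0); (0, 0, 0, 0, 3, 0))


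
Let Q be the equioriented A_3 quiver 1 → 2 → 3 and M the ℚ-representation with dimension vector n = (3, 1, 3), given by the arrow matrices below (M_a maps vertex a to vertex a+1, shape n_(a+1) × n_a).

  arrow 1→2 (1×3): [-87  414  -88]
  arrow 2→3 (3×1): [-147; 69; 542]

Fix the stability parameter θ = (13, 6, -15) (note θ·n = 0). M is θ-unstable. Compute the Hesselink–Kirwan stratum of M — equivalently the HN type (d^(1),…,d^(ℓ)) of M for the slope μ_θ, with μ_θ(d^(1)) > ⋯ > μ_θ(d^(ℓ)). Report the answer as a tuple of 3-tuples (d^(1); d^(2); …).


Interval decomposition of M: I[1,1]^2, I[1,3], I[3,3]^2.
HN type (ℓ=3): μ^(1)=13; μ^(2)=4/3; μ^(3)=-15

((2, 0, 0); (1, 1, 1); (0, 0, 2))


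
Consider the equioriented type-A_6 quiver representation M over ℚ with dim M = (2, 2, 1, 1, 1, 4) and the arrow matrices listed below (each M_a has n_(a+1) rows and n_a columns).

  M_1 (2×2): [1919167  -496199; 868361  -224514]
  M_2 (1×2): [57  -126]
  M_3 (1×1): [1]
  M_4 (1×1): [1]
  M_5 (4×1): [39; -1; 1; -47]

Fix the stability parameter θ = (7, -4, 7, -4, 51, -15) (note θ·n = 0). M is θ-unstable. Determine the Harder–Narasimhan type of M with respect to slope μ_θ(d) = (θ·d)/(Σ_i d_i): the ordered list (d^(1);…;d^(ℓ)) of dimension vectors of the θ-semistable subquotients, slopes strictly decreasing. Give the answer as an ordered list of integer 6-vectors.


Via rank(M_{q-1}∘⋯∘M_p): M ≅ I[1,2], I[1,6], I[6,6]^3.
μ_θ-semistable layers: μ^(1)=18; μ^(2)=3/2; μ^(3)=-15

((0, 0, 0, 0, 1, 1); (2, 2, 1, 1, 0, 0); (0, 0, 0, 0, 0, 3))


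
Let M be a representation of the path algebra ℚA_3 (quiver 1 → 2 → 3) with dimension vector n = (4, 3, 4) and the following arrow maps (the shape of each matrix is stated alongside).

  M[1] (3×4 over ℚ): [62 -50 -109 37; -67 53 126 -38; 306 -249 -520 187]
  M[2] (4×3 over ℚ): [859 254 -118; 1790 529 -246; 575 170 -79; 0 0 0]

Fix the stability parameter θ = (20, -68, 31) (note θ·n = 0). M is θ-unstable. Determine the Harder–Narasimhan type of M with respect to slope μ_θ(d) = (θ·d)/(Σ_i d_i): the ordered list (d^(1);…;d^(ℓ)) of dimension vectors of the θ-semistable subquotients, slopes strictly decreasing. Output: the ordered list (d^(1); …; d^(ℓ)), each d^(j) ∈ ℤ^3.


Interval decomposition of M: I[1,1], I[1,3]^3, I[3,3].
HN type (ℓ=3): μ^(1)=31; μ^(2)=20; μ^(3)=-24

((0, 0, 4); (1, 0, 0); (3, 3, 0))


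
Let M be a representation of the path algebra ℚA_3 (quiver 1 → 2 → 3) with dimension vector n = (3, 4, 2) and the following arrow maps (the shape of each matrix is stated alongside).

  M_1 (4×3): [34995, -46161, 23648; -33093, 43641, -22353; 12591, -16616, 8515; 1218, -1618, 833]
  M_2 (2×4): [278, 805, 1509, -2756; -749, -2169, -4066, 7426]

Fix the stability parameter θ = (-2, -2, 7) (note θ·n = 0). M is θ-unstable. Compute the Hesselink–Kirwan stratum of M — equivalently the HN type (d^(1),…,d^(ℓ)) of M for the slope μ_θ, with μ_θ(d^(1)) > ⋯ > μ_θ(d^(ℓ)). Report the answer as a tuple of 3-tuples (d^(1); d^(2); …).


Barcode: M ≅ I[1,2], I[1,3]^2, I[2,2]. HN layers by μ_θ (2 steps, strictly decreasing):
  μ^(1)=7; μ^(2)=-2

((0, 0, 2); (3, 4, 0))


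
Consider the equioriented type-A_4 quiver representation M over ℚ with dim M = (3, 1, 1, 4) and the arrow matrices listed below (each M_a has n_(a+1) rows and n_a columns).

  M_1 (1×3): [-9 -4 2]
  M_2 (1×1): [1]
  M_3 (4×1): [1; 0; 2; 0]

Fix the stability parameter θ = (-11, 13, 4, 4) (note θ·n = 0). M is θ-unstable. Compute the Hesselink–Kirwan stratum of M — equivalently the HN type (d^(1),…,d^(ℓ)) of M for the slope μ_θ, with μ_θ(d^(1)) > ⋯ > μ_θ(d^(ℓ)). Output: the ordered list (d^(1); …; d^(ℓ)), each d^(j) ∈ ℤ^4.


Interval decomposition of M: I[1,1]^2, I[1,4], I[4,4]^3.
HN type (ℓ=3): μ^(1)=7; μ^(2)=4; μ^(3)=-11

((0, 1, 1, 1); (0, 0, 0, 3); (3, 0, 0, 0))


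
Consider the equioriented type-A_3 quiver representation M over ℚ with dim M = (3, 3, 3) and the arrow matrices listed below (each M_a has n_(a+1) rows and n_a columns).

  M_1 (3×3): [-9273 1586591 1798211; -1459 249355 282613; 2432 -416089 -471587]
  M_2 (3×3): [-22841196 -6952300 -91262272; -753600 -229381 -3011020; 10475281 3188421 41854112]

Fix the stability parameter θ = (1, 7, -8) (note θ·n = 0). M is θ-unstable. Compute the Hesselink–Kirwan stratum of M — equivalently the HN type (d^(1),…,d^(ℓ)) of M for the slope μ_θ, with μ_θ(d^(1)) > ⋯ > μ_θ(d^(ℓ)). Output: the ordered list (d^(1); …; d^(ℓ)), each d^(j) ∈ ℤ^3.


Via rank(M_{q-1}∘⋯∘M_p): M ≅ I[1,2], I[1,3]^2, I[3,3].
μ_θ-semistable layers: μ^(1)=7; μ^(2)=1; μ^(3)=0; μ^(4)=-8

((0, 1, 0); (1, 0, 0); (2, 2, 2); (0, 0, 1))


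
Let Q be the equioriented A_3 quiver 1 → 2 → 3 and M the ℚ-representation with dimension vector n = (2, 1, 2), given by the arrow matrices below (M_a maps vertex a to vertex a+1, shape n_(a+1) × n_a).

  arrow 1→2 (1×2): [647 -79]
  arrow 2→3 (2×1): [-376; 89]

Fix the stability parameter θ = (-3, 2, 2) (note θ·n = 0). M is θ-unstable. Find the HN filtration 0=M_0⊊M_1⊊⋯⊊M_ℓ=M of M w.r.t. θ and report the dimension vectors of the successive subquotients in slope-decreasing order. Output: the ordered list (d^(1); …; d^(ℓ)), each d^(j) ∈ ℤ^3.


Barcode: M ≅ I[1,1], I[1,3], I[3,3]. HN layers by μ_θ (2 steps, strictly decreasing):
  μ^(1)=2; μ^(2)=-3

((0, 1, 2); (2, 0, 0))


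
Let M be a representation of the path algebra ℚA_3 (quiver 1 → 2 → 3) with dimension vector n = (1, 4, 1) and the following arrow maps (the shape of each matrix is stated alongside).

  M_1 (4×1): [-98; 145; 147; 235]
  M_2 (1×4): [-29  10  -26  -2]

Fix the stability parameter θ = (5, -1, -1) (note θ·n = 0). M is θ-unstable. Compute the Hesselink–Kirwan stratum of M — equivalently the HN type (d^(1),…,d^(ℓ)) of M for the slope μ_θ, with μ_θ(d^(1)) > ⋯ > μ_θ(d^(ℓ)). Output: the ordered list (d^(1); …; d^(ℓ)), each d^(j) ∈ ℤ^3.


Interval decomposition of M: I[1,2], I[2,2]^2, I[2,3].
HN type (ℓ=2): μ^(1)=2; μ^(2)=-1

((1, 1, 0); (0, 3, 1))


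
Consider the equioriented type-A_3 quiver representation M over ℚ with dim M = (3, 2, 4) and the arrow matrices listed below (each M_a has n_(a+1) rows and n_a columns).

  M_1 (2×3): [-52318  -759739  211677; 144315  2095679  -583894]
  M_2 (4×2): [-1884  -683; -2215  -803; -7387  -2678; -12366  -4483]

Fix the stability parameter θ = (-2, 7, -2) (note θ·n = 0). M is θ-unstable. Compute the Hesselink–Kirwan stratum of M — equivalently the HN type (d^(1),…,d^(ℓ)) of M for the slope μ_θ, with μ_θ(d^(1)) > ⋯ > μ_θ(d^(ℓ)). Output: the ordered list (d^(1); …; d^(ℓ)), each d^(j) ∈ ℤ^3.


Interval decomposition of M: I[1,1], I[1,3]^2, I[3,3]^2.
HN type (ℓ=2): μ^(1)=5/2; μ^(2)=-2

((0, 2, 2); (3, 0, 2))


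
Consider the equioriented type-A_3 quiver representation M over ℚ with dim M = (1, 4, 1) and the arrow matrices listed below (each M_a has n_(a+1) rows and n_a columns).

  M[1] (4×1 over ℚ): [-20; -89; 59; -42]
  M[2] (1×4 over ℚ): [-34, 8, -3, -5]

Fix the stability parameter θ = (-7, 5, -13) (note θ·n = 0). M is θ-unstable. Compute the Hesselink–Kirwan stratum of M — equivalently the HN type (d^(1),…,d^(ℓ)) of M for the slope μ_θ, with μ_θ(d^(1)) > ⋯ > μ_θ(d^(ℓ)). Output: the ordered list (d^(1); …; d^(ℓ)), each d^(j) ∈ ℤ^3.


Interval decomposition of M: I[1,3], I[2,2]^3.
HN type (ℓ=3): μ^(1)=5; μ^(2)=-4; μ^(3)=-7

((0, 3, 0); (0, 1, 1); (1, 0, 0))


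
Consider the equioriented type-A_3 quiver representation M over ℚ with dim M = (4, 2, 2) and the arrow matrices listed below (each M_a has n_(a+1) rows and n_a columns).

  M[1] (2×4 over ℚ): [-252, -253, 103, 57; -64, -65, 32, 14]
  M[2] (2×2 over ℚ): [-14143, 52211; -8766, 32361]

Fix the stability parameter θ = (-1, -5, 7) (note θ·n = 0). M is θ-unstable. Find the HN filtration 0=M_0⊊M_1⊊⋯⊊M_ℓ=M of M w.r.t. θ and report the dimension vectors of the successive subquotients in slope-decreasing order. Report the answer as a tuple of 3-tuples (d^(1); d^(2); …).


Barcode: M ≅ I[1,1]^2, I[1,3]^2. HN layers by μ_θ (3 steps, strictly decreasing):
  μ^(1)=7; μ^(2)=-1; μ^(3)=-3

((0, 0, 2); (2, 0, 0); (2, 2, 0))


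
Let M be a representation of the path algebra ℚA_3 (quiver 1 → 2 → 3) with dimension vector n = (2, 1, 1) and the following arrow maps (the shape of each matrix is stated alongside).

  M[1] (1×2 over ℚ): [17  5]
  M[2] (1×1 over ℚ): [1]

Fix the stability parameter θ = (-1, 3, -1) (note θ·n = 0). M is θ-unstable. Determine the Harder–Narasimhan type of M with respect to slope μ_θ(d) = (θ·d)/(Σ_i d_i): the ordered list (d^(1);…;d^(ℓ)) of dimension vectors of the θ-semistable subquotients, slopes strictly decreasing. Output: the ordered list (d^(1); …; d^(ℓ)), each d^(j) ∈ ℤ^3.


Via rank(M_{q-1}∘⋯∘M_p): M ≅ I[1,1], I[1,3].
μ_θ-semistable layers: μ^(1)=1; μ^(2)=-1

((0, 1, 1); (2, 0, 0))


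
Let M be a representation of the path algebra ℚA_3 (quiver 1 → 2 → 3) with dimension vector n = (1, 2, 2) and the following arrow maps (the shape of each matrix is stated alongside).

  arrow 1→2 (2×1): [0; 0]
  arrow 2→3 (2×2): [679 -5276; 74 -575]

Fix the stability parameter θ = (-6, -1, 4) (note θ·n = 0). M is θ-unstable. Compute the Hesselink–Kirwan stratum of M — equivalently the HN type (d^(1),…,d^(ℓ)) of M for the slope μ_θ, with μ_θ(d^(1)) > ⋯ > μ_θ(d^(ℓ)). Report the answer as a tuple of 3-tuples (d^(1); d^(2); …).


Via rank(M_{q-1}∘⋯∘M_p): M ≅ I[1,1], I[2,3]^2.
μ_θ-semistable layers: μ^(1)=4; μ^(2)=-1; μ^(3)=-6

((0, 0, 2); (0, 2, 0); (1, 0, 0))


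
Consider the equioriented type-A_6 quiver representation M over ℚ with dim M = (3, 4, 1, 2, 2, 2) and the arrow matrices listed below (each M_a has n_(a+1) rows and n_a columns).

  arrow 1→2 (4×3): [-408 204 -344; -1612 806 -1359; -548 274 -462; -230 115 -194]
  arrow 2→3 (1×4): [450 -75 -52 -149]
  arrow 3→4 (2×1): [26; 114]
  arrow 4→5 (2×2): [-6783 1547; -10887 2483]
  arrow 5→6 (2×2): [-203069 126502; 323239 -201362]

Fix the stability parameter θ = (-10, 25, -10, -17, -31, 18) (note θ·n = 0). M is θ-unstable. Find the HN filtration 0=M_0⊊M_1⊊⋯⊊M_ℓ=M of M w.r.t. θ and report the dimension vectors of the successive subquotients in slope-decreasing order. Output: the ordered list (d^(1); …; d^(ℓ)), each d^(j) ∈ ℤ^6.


Interval decomposition of M: I[1,1], I[1,2], I[1,4], I[2,2]^2, I[4,6], I[5,5], I[6,6].
HN type (ℓ=6): μ^(1)=25; μ^(2)=18; μ^(3)=-2/3; μ^(4)=-10; μ^(5)=-24; μ^(6)=-31

((0, 3, 0, 0, 0, 0); (0, 0, 0, 0, 0, 2); (0, 1, 1, 1, 0, 0); (3, 0, 0, 0, 0, 0); (0, 0, 0, 1, 1, 0); (0, 0, 0, 0, 1, 0))


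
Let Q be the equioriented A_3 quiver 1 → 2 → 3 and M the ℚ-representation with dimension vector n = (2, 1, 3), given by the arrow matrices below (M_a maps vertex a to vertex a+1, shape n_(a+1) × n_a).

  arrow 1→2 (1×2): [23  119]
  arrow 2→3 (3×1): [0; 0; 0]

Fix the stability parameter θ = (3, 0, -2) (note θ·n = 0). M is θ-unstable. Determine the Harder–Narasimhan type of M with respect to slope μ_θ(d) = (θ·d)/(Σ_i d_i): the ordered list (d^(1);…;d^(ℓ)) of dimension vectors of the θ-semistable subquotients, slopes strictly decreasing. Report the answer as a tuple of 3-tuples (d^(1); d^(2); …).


Via rank(M_{q-1}∘⋯∘M_p): M ≅ I[1,1], I[1,2], I[3,3]^3.
μ_θ-semistable layers: μ^(1)=3; μ^(2)=3/2; μ^(3)=-2

((1, 0, 0); (1, 1, 0); (0, 0, 3))


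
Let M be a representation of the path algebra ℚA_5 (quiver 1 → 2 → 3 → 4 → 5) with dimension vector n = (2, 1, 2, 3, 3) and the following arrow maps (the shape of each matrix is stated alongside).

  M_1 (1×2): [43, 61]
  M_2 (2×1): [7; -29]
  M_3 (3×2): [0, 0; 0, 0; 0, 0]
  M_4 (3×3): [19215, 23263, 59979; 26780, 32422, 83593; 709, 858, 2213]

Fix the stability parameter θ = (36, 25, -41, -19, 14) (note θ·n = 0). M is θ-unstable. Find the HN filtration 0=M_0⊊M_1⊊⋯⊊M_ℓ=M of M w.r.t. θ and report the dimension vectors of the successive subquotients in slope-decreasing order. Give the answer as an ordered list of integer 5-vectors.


Interval decomposition of M: I[1,1], I[1,3], I[3,3], I[4,5]^3.
HN type (ℓ=5): μ^(1)=36; μ^(2)=14; μ^(3)=20/3; μ^(4)=-19; μ^(5)=-41

((1, 0, 0, 0, 0); (0, 0, 0, 0, 3); (1, 1, 1, 0, 0); (0, 0, 0, 3, 0); (0, 0, 1, 0, 0))


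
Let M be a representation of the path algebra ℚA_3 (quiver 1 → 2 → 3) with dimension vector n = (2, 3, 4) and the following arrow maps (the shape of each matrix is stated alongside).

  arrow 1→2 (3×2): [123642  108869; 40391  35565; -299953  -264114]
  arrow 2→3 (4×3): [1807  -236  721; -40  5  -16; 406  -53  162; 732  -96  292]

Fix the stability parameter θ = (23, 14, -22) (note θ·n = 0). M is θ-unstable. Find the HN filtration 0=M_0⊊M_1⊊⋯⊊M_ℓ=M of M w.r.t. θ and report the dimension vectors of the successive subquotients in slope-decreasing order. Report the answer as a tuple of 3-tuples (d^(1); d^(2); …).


Barcode: M ≅ I[1,3]^2, I[2,2], I[3,3]^2. HN layers by μ_θ (3 steps, strictly decreasing):
  μ^(1)=14; μ^(2)=5; μ^(3)=-22

((0, 1, 0); (2, 2, 2); (0, 0, 2))


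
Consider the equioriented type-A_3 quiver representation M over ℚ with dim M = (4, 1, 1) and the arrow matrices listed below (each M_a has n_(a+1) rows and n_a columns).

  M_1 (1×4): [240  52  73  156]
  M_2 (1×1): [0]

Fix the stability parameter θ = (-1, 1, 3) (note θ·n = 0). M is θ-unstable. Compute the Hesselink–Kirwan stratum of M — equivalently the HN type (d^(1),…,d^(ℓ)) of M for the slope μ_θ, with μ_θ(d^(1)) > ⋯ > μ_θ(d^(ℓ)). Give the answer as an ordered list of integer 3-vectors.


Interval decomposition of M: I[1,1]^3, I[1,2], I[3,3].
HN type (ℓ=3): μ^(1)=3; μ^(2)=1; μ^(3)=-1

((0, 0, 1); (0, 1, 0); (4, 0, 0))


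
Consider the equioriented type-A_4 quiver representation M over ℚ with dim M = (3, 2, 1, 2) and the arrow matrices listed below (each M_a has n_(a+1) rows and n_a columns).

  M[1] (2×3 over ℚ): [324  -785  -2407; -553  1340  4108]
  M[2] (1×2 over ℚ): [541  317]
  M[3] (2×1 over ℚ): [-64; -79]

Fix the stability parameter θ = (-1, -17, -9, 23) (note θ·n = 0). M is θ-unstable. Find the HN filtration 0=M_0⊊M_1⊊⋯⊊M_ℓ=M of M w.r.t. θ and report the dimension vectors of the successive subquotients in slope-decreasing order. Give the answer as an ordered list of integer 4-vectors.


Via rank(M_{q-1}∘⋯∘M_p): M ≅ I[1,1], I[1,2], I[1,4], I[4,4].
μ_θ-semistable layers: μ^(1)=23; μ^(2)=-1; μ^(3)=-9

((0, 0, 0, 2); (1, 0, 0, 0); (2, 2, 1, 0))


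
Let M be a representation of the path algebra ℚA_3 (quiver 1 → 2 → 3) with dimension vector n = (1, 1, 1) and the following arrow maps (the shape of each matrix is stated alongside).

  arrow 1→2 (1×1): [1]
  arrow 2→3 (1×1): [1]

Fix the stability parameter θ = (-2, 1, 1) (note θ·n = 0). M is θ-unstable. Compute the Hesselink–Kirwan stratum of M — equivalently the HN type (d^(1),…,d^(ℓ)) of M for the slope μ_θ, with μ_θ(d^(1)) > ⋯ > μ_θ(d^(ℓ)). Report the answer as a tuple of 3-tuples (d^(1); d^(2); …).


Barcode: M ≅ I[1,3]. HN layers by μ_θ (2 steps, strictly decreasing):
  μ^(1)=1; μ^(2)=-2

((0, 1, 1); (1, 0, 0))


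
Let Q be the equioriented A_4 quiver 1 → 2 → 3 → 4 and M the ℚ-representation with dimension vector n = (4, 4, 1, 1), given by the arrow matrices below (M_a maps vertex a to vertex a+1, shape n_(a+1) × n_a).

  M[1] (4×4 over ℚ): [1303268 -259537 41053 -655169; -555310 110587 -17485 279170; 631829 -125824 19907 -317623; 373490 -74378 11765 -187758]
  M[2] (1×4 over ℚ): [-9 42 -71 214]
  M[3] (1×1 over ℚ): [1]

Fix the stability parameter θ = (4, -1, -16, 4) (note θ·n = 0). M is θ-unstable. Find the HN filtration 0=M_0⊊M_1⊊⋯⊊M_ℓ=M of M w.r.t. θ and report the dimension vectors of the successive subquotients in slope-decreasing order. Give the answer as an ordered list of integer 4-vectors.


Interval decomposition of M: I[1,2]^3, I[1,4].
HN type (ℓ=3): μ^(1)=4; μ^(2)=3/2; μ^(3)=-13/3

((0, 0, 0, 1); (3, 3, 0, 0); (1, 1, 1, 0))


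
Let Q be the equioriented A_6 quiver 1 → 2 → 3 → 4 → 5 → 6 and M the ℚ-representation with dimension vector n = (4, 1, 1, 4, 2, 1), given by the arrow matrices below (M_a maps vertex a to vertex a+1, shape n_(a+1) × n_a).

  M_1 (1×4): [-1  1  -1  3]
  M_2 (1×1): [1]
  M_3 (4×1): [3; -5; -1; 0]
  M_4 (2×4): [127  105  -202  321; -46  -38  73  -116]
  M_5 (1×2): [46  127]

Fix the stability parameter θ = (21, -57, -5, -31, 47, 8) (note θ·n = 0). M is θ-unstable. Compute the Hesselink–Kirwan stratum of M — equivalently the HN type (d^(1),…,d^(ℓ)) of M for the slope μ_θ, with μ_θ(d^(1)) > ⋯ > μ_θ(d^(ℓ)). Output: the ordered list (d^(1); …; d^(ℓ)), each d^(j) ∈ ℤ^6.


Via rank(M_{q-1}∘⋯∘M_p): M ≅ I[1,1]^3, I[1,6], I[4,4]^2, I[4,5].
μ_θ-semistable layers: μ^(1)=47; μ^(2)=55/2; μ^(3)=21; μ^(4)=-18; μ^(5)=-31

((0, 0, 0, 0, 1, 0); (0, 0, 0, 0, 1, 1); (3, 0, 0, 0, 0, 0); (1, 1, 1, 1, 0, 0); (0, 0, 0, 3, 0, 0))


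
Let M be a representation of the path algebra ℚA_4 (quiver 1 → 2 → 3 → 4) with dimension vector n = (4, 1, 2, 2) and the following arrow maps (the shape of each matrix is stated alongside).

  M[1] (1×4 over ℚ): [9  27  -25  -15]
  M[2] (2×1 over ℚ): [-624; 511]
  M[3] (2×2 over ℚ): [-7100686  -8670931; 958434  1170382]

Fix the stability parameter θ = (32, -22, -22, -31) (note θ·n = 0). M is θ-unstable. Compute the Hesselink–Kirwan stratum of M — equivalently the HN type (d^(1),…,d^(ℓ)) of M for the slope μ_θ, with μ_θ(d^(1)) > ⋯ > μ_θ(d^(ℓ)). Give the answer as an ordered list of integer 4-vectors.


Interval decomposition of M: I[1,1]^3, I[1,4], I[3,4].
HN type (ℓ=3): μ^(1)=32; μ^(2)=-43/4; μ^(3)=-53/2

((3, 0, 0, 0); (1, 1, 1, 1); (0, 0, 1, 1))


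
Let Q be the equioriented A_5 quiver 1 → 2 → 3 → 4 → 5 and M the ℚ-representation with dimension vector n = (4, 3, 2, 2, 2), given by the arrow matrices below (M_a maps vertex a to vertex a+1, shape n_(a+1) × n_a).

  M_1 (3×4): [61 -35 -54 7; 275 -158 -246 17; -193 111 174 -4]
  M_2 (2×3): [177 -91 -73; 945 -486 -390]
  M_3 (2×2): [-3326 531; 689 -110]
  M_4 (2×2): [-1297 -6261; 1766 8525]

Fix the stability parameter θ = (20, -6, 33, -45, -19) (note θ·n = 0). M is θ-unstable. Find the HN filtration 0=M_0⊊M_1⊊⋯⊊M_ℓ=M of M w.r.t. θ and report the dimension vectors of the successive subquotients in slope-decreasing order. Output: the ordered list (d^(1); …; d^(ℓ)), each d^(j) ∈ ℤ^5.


Via rank(M_{q-1}∘⋯∘M_p): M ≅ I[1,1], I[1,2], I[1,5]^2.
μ_θ-semistable layers: μ^(1)=20; μ^(2)=7; μ^(3)=-17/5

((1, 0, 0, 0, 0); (1, 1, 0, 0, 0); (2, 2, 2, 2, 2))


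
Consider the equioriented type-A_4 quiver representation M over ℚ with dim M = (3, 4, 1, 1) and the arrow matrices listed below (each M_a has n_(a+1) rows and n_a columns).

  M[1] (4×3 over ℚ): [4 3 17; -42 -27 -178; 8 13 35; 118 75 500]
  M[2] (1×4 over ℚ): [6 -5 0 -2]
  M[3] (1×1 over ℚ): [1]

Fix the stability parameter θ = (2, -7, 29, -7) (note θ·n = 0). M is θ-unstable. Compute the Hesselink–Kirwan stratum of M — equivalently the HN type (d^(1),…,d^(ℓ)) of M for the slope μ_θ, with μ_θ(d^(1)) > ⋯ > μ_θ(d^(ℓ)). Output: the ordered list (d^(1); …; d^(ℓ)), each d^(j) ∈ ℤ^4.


Interval decomposition of M: I[1,2]^2, I[1,4], I[2,2].
HN type (ℓ=3): μ^(1)=11; μ^(2)=-5/2; μ^(3)=-7

((0, 0, 1, 1); (3, 3, 0, 0); (0, 1, 0, 0))


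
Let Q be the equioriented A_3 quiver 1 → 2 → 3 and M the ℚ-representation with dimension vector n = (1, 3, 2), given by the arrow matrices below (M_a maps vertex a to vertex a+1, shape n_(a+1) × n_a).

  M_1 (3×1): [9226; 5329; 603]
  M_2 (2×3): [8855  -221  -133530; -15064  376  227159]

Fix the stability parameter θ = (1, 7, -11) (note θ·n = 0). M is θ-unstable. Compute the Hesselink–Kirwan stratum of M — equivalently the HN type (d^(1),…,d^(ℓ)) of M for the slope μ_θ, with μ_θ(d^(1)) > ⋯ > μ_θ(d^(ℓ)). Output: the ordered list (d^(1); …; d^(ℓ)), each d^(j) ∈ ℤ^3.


Barcode: M ≅ I[1,3], I[2,2], I[2,3]. HN layers by μ_θ (3 steps, strictly decreasing):
  μ^(1)=7; μ^(2)=-1; μ^(3)=-2

((0, 1, 0); (1, 1, 1); (0, 1, 1))


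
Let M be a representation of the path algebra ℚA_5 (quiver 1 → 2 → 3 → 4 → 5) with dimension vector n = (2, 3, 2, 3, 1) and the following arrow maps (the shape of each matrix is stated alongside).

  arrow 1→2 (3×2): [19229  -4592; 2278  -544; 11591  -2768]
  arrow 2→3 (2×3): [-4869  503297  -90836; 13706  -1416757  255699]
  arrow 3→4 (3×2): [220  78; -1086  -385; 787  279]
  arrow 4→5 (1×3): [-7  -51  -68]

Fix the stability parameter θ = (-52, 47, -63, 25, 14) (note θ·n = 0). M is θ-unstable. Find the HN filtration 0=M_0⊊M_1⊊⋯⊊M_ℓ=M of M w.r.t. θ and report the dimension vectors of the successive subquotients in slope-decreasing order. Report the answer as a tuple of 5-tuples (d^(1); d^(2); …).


Interval decomposition of M: I[1,1], I[1,5], I[2,2], I[2,4], I[4,4].
HN type (ℓ=5): μ^(1)=47; μ^(2)=25; μ^(3)=39/2; μ^(4)=-8; μ^(5)=-52

((0, 1, 0, 0, 0); (0, 0, 0, 2, 0); (0, 0, 0, 1, 1); (0, 2, 2, 0, 0); (2, 0, 0, 0, 0))


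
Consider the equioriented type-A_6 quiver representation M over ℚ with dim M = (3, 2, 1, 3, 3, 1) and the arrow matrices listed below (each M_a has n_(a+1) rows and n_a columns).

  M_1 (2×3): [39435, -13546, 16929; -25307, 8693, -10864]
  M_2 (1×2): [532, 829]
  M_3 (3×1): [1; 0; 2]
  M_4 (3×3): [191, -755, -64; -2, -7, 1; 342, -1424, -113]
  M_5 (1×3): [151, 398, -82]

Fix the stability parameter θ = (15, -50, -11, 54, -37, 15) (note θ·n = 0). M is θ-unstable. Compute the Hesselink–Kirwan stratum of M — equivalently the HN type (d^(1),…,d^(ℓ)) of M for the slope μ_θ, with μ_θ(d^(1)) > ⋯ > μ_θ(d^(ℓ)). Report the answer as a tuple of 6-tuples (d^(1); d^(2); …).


Via rank(M_{q-1}∘⋯∘M_p): M ≅ I[1,1], I[1,2], I[1,6], I[4,5]^2.
μ_θ-semistable layers: μ^(1)=15; μ^(2)=17/2; μ^(3)=-11; μ^(4)=-35/2

((1, 0, 0, 0, 0, 1); (0, 0, 0, 3, 3, 0); (0, 0, 1, 0, 0, 0); (2, 2, 0, 0, 0, 0))


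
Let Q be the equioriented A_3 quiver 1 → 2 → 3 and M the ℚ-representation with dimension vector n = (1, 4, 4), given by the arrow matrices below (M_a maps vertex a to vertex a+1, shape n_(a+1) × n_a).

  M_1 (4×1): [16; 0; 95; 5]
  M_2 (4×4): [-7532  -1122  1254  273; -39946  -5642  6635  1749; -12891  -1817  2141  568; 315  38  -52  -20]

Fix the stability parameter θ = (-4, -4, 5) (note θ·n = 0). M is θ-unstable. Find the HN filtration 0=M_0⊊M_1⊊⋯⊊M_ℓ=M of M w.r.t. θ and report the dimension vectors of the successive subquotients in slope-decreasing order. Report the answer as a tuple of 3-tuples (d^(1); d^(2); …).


Via rank(M_{q-1}∘⋯∘M_p): M ≅ I[1,3], I[2,3]^3.
μ_θ-semistable layers: μ^(1)=5; μ^(2)=-4

((0, 0, 4); (1, 4, 0))
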